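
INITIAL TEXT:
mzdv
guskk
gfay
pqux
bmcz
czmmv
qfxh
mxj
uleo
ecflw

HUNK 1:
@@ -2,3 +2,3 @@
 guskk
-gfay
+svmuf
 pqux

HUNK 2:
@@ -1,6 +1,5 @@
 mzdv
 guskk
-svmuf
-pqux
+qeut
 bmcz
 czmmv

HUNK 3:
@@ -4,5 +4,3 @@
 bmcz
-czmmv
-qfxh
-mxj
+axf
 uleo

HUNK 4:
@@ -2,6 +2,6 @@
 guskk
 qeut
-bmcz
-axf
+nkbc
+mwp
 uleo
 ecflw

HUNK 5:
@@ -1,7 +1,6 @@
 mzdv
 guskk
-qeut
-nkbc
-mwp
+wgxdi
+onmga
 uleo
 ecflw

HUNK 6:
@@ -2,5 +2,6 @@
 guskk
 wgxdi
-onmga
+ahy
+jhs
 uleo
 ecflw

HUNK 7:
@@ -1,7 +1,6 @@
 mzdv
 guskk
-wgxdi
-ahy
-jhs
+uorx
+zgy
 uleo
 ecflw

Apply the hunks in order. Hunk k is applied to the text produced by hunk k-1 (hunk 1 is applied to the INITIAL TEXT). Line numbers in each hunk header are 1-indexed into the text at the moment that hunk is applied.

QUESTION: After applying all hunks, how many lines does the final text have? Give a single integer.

Answer: 6

Derivation:
Hunk 1: at line 2 remove [gfay] add [svmuf] -> 10 lines: mzdv guskk svmuf pqux bmcz czmmv qfxh mxj uleo ecflw
Hunk 2: at line 1 remove [svmuf,pqux] add [qeut] -> 9 lines: mzdv guskk qeut bmcz czmmv qfxh mxj uleo ecflw
Hunk 3: at line 4 remove [czmmv,qfxh,mxj] add [axf] -> 7 lines: mzdv guskk qeut bmcz axf uleo ecflw
Hunk 4: at line 2 remove [bmcz,axf] add [nkbc,mwp] -> 7 lines: mzdv guskk qeut nkbc mwp uleo ecflw
Hunk 5: at line 1 remove [qeut,nkbc,mwp] add [wgxdi,onmga] -> 6 lines: mzdv guskk wgxdi onmga uleo ecflw
Hunk 6: at line 2 remove [onmga] add [ahy,jhs] -> 7 lines: mzdv guskk wgxdi ahy jhs uleo ecflw
Hunk 7: at line 1 remove [wgxdi,ahy,jhs] add [uorx,zgy] -> 6 lines: mzdv guskk uorx zgy uleo ecflw
Final line count: 6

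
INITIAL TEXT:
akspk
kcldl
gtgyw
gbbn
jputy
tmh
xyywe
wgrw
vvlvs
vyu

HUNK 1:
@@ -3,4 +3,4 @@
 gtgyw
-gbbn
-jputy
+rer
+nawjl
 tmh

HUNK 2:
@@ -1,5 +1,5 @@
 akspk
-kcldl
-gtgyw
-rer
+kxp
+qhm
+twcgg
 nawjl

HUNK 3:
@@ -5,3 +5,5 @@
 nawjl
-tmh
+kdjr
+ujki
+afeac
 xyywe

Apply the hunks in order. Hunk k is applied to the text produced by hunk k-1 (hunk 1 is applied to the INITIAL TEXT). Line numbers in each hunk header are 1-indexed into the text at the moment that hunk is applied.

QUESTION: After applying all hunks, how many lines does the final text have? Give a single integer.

Hunk 1: at line 3 remove [gbbn,jputy] add [rer,nawjl] -> 10 lines: akspk kcldl gtgyw rer nawjl tmh xyywe wgrw vvlvs vyu
Hunk 2: at line 1 remove [kcldl,gtgyw,rer] add [kxp,qhm,twcgg] -> 10 lines: akspk kxp qhm twcgg nawjl tmh xyywe wgrw vvlvs vyu
Hunk 3: at line 5 remove [tmh] add [kdjr,ujki,afeac] -> 12 lines: akspk kxp qhm twcgg nawjl kdjr ujki afeac xyywe wgrw vvlvs vyu
Final line count: 12

Answer: 12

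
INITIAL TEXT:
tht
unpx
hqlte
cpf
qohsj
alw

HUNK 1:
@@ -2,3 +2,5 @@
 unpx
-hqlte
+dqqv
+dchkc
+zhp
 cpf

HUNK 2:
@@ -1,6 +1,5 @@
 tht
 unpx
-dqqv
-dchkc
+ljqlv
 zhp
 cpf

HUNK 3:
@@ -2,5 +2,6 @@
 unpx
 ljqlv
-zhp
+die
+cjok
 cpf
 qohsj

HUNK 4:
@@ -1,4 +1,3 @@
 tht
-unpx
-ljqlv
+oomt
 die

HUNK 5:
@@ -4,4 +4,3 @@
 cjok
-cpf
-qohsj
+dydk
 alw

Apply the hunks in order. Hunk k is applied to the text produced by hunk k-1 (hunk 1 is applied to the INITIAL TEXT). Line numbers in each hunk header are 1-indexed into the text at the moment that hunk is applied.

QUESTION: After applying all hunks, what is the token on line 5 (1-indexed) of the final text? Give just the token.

Hunk 1: at line 2 remove [hqlte] add [dqqv,dchkc,zhp] -> 8 lines: tht unpx dqqv dchkc zhp cpf qohsj alw
Hunk 2: at line 1 remove [dqqv,dchkc] add [ljqlv] -> 7 lines: tht unpx ljqlv zhp cpf qohsj alw
Hunk 3: at line 2 remove [zhp] add [die,cjok] -> 8 lines: tht unpx ljqlv die cjok cpf qohsj alw
Hunk 4: at line 1 remove [unpx,ljqlv] add [oomt] -> 7 lines: tht oomt die cjok cpf qohsj alw
Hunk 5: at line 4 remove [cpf,qohsj] add [dydk] -> 6 lines: tht oomt die cjok dydk alw
Final line 5: dydk

Answer: dydk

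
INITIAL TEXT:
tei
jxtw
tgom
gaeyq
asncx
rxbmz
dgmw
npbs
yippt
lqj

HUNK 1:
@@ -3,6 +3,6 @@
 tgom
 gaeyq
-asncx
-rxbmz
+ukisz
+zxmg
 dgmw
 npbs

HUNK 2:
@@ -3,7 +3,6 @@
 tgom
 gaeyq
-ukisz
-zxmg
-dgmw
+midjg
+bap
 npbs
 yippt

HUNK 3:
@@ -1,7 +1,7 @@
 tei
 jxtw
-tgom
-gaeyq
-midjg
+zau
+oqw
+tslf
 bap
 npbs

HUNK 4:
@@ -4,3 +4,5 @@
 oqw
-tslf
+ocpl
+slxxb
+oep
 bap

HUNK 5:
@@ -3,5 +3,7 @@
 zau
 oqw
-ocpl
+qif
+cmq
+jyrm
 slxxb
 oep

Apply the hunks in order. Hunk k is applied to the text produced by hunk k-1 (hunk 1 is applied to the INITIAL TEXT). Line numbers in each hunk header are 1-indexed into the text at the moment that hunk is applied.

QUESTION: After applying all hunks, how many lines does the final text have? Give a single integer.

Hunk 1: at line 3 remove [asncx,rxbmz] add [ukisz,zxmg] -> 10 lines: tei jxtw tgom gaeyq ukisz zxmg dgmw npbs yippt lqj
Hunk 2: at line 3 remove [ukisz,zxmg,dgmw] add [midjg,bap] -> 9 lines: tei jxtw tgom gaeyq midjg bap npbs yippt lqj
Hunk 3: at line 1 remove [tgom,gaeyq,midjg] add [zau,oqw,tslf] -> 9 lines: tei jxtw zau oqw tslf bap npbs yippt lqj
Hunk 4: at line 4 remove [tslf] add [ocpl,slxxb,oep] -> 11 lines: tei jxtw zau oqw ocpl slxxb oep bap npbs yippt lqj
Hunk 5: at line 3 remove [ocpl] add [qif,cmq,jyrm] -> 13 lines: tei jxtw zau oqw qif cmq jyrm slxxb oep bap npbs yippt lqj
Final line count: 13

Answer: 13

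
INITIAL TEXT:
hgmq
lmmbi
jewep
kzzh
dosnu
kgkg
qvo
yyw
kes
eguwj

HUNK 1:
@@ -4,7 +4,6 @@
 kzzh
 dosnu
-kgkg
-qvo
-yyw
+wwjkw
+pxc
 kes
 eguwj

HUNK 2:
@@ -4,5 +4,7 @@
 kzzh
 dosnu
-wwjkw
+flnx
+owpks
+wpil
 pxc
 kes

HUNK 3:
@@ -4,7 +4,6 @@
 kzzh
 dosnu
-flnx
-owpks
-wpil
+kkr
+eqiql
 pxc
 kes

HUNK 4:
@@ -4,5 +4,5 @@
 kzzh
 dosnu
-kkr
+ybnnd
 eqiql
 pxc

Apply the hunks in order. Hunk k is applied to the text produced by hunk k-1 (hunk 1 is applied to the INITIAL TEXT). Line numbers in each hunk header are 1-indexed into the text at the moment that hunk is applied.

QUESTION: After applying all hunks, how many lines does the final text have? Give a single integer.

Answer: 10

Derivation:
Hunk 1: at line 4 remove [kgkg,qvo,yyw] add [wwjkw,pxc] -> 9 lines: hgmq lmmbi jewep kzzh dosnu wwjkw pxc kes eguwj
Hunk 2: at line 4 remove [wwjkw] add [flnx,owpks,wpil] -> 11 lines: hgmq lmmbi jewep kzzh dosnu flnx owpks wpil pxc kes eguwj
Hunk 3: at line 4 remove [flnx,owpks,wpil] add [kkr,eqiql] -> 10 lines: hgmq lmmbi jewep kzzh dosnu kkr eqiql pxc kes eguwj
Hunk 4: at line 4 remove [kkr] add [ybnnd] -> 10 lines: hgmq lmmbi jewep kzzh dosnu ybnnd eqiql pxc kes eguwj
Final line count: 10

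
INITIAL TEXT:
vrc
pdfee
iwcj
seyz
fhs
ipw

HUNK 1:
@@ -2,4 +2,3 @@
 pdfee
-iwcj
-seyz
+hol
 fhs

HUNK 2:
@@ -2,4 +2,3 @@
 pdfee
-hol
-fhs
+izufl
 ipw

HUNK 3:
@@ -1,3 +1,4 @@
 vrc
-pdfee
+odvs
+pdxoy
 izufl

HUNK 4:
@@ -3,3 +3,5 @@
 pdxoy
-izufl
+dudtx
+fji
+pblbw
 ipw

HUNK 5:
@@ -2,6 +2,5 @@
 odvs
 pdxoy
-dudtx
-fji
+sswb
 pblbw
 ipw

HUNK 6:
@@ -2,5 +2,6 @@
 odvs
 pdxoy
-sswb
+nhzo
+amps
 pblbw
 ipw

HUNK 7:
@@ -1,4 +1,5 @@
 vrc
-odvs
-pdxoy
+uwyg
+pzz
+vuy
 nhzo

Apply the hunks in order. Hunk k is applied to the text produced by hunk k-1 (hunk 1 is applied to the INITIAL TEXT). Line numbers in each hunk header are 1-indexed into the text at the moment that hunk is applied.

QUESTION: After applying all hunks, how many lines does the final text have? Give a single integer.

Answer: 8

Derivation:
Hunk 1: at line 2 remove [iwcj,seyz] add [hol] -> 5 lines: vrc pdfee hol fhs ipw
Hunk 2: at line 2 remove [hol,fhs] add [izufl] -> 4 lines: vrc pdfee izufl ipw
Hunk 3: at line 1 remove [pdfee] add [odvs,pdxoy] -> 5 lines: vrc odvs pdxoy izufl ipw
Hunk 4: at line 3 remove [izufl] add [dudtx,fji,pblbw] -> 7 lines: vrc odvs pdxoy dudtx fji pblbw ipw
Hunk 5: at line 2 remove [dudtx,fji] add [sswb] -> 6 lines: vrc odvs pdxoy sswb pblbw ipw
Hunk 6: at line 2 remove [sswb] add [nhzo,amps] -> 7 lines: vrc odvs pdxoy nhzo amps pblbw ipw
Hunk 7: at line 1 remove [odvs,pdxoy] add [uwyg,pzz,vuy] -> 8 lines: vrc uwyg pzz vuy nhzo amps pblbw ipw
Final line count: 8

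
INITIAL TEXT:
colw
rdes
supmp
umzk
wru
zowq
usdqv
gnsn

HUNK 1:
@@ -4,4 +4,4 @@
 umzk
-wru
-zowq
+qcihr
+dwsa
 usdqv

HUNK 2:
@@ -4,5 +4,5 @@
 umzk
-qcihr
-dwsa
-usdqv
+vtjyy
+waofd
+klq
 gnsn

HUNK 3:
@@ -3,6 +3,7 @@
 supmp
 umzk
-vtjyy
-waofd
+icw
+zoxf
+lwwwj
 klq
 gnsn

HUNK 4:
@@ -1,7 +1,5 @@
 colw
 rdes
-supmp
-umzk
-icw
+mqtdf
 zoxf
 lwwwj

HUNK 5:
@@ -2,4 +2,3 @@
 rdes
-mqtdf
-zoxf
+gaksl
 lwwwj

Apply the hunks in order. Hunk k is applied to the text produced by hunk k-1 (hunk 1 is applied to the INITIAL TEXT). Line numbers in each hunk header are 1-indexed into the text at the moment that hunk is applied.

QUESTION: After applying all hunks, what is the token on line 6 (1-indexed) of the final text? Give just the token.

Hunk 1: at line 4 remove [wru,zowq] add [qcihr,dwsa] -> 8 lines: colw rdes supmp umzk qcihr dwsa usdqv gnsn
Hunk 2: at line 4 remove [qcihr,dwsa,usdqv] add [vtjyy,waofd,klq] -> 8 lines: colw rdes supmp umzk vtjyy waofd klq gnsn
Hunk 3: at line 3 remove [vtjyy,waofd] add [icw,zoxf,lwwwj] -> 9 lines: colw rdes supmp umzk icw zoxf lwwwj klq gnsn
Hunk 4: at line 1 remove [supmp,umzk,icw] add [mqtdf] -> 7 lines: colw rdes mqtdf zoxf lwwwj klq gnsn
Hunk 5: at line 2 remove [mqtdf,zoxf] add [gaksl] -> 6 lines: colw rdes gaksl lwwwj klq gnsn
Final line 6: gnsn

Answer: gnsn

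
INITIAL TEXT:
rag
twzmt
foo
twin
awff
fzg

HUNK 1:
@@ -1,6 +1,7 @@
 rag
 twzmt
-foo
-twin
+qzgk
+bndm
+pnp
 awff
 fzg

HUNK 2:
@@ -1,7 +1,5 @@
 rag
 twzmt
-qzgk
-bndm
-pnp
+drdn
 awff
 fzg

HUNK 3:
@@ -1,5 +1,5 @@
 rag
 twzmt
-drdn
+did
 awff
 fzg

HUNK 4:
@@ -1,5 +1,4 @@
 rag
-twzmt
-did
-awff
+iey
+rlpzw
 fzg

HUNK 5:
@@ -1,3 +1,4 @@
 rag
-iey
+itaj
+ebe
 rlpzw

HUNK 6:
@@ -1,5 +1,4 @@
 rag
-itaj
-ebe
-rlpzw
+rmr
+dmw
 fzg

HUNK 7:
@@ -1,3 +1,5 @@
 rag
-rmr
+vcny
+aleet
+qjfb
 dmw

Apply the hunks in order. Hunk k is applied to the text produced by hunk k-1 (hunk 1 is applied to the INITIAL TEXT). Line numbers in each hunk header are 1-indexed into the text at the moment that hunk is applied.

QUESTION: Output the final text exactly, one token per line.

Hunk 1: at line 1 remove [foo,twin] add [qzgk,bndm,pnp] -> 7 lines: rag twzmt qzgk bndm pnp awff fzg
Hunk 2: at line 1 remove [qzgk,bndm,pnp] add [drdn] -> 5 lines: rag twzmt drdn awff fzg
Hunk 3: at line 1 remove [drdn] add [did] -> 5 lines: rag twzmt did awff fzg
Hunk 4: at line 1 remove [twzmt,did,awff] add [iey,rlpzw] -> 4 lines: rag iey rlpzw fzg
Hunk 5: at line 1 remove [iey] add [itaj,ebe] -> 5 lines: rag itaj ebe rlpzw fzg
Hunk 6: at line 1 remove [itaj,ebe,rlpzw] add [rmr,dmw] -> 4 lines: rag rmr dmw fzg
Hunk 7: at line 1 remove [rmr] add [vcny,aleet,qjfb] -> 6 lines: rag vcny aleet qjfb dmw fzg

Answer: rag
vcny
aleet
qjfb
dmw
fzg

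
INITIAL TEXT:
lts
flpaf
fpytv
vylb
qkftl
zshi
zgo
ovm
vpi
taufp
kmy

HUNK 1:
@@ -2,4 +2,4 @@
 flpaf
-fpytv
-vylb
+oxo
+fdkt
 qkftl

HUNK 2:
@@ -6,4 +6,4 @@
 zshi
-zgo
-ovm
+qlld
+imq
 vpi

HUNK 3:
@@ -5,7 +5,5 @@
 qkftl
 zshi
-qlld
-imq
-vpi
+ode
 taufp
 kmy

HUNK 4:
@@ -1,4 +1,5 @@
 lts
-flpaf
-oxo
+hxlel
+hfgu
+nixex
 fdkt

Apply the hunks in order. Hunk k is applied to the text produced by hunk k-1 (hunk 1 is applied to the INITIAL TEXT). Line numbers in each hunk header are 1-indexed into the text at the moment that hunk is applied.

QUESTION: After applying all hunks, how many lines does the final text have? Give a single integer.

Answer: 10

Derivation:
Hunk 1: at line 2 remove [fpytv,vylb] add [oxo,fdkt] -> 11 lines: lts flpaf oxo fdkt qkftl zshi zgo ovm vpi taufp kmy
Hunk 2: at line 6 remove [zgo,ovm] add [qlld,imq] -> 11 lines: lts flpaf oxo fdkt qkftl zshi qlld imq vpi taufp kmy
Hunk 3: at line 5 remove [qlld,imq,vpi] add [ode] -> 9 lines: lts flpaf oxo fdkt qkftl zshi ode taufp kmy
Hunk 4: at line 1 remove [flpaf,oxo] add [hxlel,hfgu,nixex] -> 10 lines: lts hxlel hfgu nixex fdkt qkftl zshi ode taufp kmy
Final line count: 10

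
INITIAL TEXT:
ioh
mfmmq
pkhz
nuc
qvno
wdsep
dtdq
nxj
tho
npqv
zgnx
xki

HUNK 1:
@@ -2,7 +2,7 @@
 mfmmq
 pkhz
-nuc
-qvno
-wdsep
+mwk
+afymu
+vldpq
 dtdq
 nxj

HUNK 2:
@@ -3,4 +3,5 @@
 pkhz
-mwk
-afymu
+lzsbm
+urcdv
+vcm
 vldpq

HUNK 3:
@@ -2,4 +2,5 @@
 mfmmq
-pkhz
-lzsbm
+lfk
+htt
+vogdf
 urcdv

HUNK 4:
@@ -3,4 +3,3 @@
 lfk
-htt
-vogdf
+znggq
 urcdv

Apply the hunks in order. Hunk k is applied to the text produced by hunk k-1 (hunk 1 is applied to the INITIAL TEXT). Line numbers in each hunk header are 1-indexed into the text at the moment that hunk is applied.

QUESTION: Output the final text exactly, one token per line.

Answer: ioh
mfmmq
lfk
znggq
urcdv
vcm
vldpq
dtdq
nxj
tho
npqv
zgnx
xki

Derivation:
Hunk 1: at line 2 remove [nuc,qvno,wdsep] add [mwk,afymu,vldpq] -> 12 lines: ioh mfmmq pkhz mwk afymu vldpq dtdq nxj tho npqv zgnx xki
Hunk 2: at line 3 remove [mwk,afymu] add [lzsbm,urcdv,vcm] -> 13 lines: ioh mfmmq pkhz lzsbm urcdv vcm vldpq dtdq nxj tho npqv zgnx xki
Hunk 3: at line 2 remove [pkhz,lzsbm] add [lfk,htt,vogdf] -> 14 lines: ioh mfmmq lfk htt vogdf urcdv vcm vldpq dtdq nxj tho npqv zgnx xki
Hunk 4: at line 3 remove [htt,vogdf] add [znggq] -> 13 lines: ioh mfmmq lfk znggq urcdv vcm vldpq dtdq nxj tho npqv zgnx xki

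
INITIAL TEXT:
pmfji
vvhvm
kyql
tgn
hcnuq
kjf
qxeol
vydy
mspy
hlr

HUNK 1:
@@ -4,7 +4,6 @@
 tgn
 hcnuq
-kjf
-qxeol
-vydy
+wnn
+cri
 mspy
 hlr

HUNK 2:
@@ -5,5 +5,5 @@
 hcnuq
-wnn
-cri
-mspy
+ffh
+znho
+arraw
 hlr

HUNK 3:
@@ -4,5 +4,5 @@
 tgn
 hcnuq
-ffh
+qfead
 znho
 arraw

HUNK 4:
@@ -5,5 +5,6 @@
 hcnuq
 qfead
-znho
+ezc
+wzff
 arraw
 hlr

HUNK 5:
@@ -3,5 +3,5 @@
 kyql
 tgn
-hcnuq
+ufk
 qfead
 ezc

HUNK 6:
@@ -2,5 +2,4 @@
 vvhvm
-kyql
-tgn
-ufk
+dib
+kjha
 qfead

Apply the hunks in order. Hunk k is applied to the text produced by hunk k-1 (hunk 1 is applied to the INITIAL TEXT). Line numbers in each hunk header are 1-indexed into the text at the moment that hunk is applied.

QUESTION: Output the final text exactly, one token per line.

Answer: pmfji
vvhvm
dib
kjha
qfead
ezc
wzff
arraw
hlr

Derivation:
Hunk 1: at line 4 remove [kjf,qxeol,vydy] add [wnn,cri] -> 9 lines: pmfji vvhvm kyql tgn hcnuq wnn cri mspy hlr
Hunk 2: at line 5 remove [wnn,cri,mspy] add [ffh,znho,arraw] -> 9 lines: pmfji vvhvm kyql tgn hcnuq ffh znho arraw hlr
Hunk 3: at line 4 remove [ffh] add [qfead] -> 9 lines: pmfji vvhvm kyql tgn hcnuq qfead znho arraw hlr
Hunk 4: at line 5 remove [znho] add [ezc,wzff] -> 10 lines: pmfji vvhvm kyql tgn hcnuq qfead ezc wzff arraw hlr
Hunk 5: at line 3 remove [hcnuq] add [ufk] -> 10 lines: pmfji vvhvm kyql tgn ufk qfead ezc wzff arraw hlr
Hunk 6: at line 2 remove [kyql,tgn,ufk] add [dib,kjha] -> 9 lines: pmfji vvhvm dib kjha qfead ezc wzff arraw hlr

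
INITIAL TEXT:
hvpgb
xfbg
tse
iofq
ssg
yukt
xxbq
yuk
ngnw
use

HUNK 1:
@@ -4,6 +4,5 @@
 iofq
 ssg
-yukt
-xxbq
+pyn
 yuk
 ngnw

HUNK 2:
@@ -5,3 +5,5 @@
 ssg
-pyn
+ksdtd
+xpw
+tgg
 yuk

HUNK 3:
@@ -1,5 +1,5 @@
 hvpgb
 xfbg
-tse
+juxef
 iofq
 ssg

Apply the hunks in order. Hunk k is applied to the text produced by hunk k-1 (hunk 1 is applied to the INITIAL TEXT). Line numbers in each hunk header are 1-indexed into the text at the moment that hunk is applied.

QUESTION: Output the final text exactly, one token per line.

Hunk 1: at line 4 remove [yukt,xxbq] add [pyn] -> 9 lines: hvpgb xfbg tse iofq ssg pyn yuk ngnw use
Hunk 2: at line 5 remove [pyn] add [ksdtd,xpw,tgg] -> 11 lines: hvpgb xfbg tse iofq ssg ksdtd xpw tgg yuk ngnw use
Hunk 3: at line 1 remove [tse] add [juxef] -> 11 lines: hvpgb xfbg juxef iofq ssg ksdtd xpw tgg yuk ngnw use

Answer: hvpgb
xfbg
juxef
iofq
ssg
ksdtd
xpw
tgg
yuk
ngnw
use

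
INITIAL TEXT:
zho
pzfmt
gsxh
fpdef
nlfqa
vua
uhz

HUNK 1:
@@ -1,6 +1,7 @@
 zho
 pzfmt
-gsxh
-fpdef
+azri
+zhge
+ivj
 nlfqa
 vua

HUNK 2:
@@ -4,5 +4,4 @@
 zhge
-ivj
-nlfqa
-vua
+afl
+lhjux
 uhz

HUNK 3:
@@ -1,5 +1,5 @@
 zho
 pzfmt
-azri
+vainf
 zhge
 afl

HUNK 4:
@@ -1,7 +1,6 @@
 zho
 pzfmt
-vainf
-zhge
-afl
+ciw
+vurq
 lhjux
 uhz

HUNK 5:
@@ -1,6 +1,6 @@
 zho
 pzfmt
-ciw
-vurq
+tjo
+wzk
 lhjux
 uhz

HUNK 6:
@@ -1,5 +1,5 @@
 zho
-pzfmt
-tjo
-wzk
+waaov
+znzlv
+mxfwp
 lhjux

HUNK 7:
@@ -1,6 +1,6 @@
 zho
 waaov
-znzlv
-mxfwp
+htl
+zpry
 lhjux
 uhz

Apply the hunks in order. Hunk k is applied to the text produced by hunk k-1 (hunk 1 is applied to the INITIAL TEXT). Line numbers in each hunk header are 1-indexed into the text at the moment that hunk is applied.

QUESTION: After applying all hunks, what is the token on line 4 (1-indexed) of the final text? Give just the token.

Hunk 1: at line 1 remove [gsxh,fpdef] add [azri,zhge,ivj] -> 8 lines: zho pzfmt azri zhge ivj nlfqa vua uhz
Hunk 2: at line 4 remove [ivj,nlfqa,vua] add [afl,lhjux] -> 7 lines: zho pzfmt azri zhge afl lhjux uhz
Hunk 3: at line 1 remove [azri] add [vainf] -> 7 lines: zho pzfmt vainf zhge afl lhjux uhz
Hunk 4: at line 1 remove [vainf,zhge,afl] add [ciw,vurq] -> 6 lines: zho pzfmt ciw vurq lhjux uhz
Hunk 5: at line 1 remove [ciw,vurq] add [tjo,wzk] -> 6 lines: zho pzfmt tjo wzk lhjux uhz
Hunk 6: at line 1 remove [pzfmt,tjo,wzk] add [waaov,znzlv,mxfwp] -> 6 lines: zho waaov znzlv mxfwp lhjux uhz
Hunk 7: at line 1 remove [znzlv,mxfwp] add [htl,zpry] -> 6 lines: zho waaov htl zpry lhjux uhz
Final line 4: zpry

Answer: zpry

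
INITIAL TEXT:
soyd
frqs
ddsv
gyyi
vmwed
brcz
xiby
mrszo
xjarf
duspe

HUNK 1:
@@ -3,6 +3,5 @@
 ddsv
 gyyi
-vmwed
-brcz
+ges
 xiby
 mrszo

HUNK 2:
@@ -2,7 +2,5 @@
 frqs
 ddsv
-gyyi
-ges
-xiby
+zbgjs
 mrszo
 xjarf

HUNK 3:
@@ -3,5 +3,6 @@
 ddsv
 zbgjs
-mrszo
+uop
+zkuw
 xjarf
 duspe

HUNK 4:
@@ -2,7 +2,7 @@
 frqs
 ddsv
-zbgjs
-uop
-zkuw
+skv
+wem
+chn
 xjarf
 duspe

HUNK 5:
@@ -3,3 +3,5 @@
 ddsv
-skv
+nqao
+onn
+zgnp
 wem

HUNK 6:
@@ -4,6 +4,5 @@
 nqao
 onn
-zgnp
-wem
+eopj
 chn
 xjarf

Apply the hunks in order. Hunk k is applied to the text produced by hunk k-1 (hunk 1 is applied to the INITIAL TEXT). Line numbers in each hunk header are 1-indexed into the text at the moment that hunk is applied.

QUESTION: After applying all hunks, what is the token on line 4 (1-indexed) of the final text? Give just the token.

Hunk 1: at line 3 remove [vmwed,brcz] add [ges] -> 9 lines: soyd frqs ddsv gyyi ges xiby mrszo xjarf duspe
Hunk 2: at line 2 remove [gyyi,ges,xiby] add [zbgjs] -> 7 lines: soyd frqs ddsv zbgjs mrszo xjarf duspe
Hunk 3: at line 3 remove [mrszo] add [uop,zkuw] -> 8 lines: soyd frqs ddsv zbgjs uop zkuw xjarf duspe
Hunk 4: at line 2 remove [zbgjs,uop,zkuw] add [skv,wem,chn] -> 8 lines: soyd frqs ddsv skv wem chn xjarf duspe
Hunk 5: at line 3 remove [skv] add [nqao,onn,zgnp] -> 10 lines: soyd frqs ddsv nqao onn zgnp wem chn xjarf duspe
Hunk 6: at line 4 remove [zgnp,wem] add [eopj] -> 9 lines: soyd frqs ddsv nqao onn eopj chn xjarf duspe
Final line 4: nqao

Answer: nqao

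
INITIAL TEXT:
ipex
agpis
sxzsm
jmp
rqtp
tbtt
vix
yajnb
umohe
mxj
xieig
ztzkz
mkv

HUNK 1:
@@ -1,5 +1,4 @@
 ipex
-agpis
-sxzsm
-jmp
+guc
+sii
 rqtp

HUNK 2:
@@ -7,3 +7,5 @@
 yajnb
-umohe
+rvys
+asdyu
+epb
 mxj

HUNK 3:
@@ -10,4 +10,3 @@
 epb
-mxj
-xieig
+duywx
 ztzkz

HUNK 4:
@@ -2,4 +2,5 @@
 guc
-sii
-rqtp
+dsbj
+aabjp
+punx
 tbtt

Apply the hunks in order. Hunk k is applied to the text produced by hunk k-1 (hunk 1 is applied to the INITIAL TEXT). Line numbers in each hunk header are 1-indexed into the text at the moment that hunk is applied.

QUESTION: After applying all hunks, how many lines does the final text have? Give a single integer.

Hunk 1: at line 1 remove [agpis,sxzsm,jmp] add [guc,sii] -> 12 lines: ipex guc sii rqtp tbtt vix yajnb umohe mxj xieig ztzkz mkv
Hunk 2: at line 7 remove [umohe] add [rvys,asdyu,epb] -> 14 lines: ipex guc sii rqtp tbtt vix yajnb rvys asdyu epb mxj xieig ztzkz mkv
Hunk 3: at line 10 remove [mxj,xieig] add [duywx] -> 13 lines: ipex guc sii rqtp tbtt vix yajnb rvys asdyu epb duywx ztzkz mkv
Hunk 4: at line 2 remove [sii,rqtp] add [dsbj,aabjp,punx] -> 14 lines: ipex guc dsbj aabjp punx tbtt vix yajnb rvys asdyu epb duywx ztzkz mkv
Final line count: 14

Answer: 14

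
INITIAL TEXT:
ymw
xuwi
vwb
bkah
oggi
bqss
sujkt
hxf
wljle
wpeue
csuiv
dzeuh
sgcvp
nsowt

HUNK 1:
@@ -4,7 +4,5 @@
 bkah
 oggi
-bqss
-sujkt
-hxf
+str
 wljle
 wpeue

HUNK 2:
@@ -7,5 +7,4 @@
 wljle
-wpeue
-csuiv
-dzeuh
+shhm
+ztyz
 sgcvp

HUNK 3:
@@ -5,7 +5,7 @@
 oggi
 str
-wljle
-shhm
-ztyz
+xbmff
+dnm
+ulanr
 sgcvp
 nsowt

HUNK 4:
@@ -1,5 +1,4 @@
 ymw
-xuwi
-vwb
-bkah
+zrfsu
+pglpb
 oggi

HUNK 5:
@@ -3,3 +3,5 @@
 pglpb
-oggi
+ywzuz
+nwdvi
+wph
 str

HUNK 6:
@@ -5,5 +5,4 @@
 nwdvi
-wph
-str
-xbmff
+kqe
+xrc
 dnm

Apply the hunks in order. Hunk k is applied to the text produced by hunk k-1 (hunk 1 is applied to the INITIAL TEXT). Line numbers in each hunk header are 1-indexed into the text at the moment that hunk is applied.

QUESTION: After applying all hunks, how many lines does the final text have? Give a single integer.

Hunk 1: at line 4 remove [bqss,sujkt,hxf] add [str] -> 12 lines: ymw xuwi vwb bkah oggi str wljle wpeue csuiv dzeuh sgcvp nsowt
Hunk 2: at line 7 remove [wpeue,csuiv,dzeuh] add [shhm,ztyz] -> 11 lines: ymw xuwi vwb bkah oggi str wljle shhm ztyz sgcvp nsowt
Hunk 3: at line 5 remove [wljle,shhm,ztyz] add [xbmff,dnm,ulanr] -> 11 lines: ymw xuwi vwb bkah oggi str xbmff dnm ulanr sgcvp nsowt
Hunk 4: at line 1 remove [xuwi,vwb,bkah] add [zrfsu,pglpb] -> 10 lines: ymw zrfsu pglpb oggi str xbmff dnm ulanr sgcvp nsowt
Hunk 5: at line 3 remove [oggi] add [ywzuz,nwdvi,wph] -> 12 lines: ymw zrfsu pglpb ywzuz nwdvi wph str xbmff dnm ulanr sgcvp nsowt
Hunk 6: at line 5 remove [wph,str,xbmff] add [kqe,xrc] -> 11 lines: ymw zrfsu pglpb ywzuz nwdvi kqe xrc dnm ulanr sgcvp nsowt
Final line count: 11

Answer: 11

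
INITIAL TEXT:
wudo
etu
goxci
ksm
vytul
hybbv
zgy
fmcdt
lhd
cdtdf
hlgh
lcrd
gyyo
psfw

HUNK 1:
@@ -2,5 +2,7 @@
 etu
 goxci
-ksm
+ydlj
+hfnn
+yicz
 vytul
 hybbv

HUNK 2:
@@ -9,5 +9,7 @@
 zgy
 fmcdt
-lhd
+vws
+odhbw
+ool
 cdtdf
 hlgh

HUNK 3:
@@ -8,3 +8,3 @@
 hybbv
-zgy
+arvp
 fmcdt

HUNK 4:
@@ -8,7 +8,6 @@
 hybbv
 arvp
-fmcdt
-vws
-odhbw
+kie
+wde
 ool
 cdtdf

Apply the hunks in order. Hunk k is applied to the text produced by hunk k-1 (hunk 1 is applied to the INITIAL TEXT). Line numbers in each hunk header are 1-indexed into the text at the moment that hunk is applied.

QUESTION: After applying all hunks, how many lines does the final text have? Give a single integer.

Hunk 1: at line 2 remove [ksm] add [ydlj,hfnn,yicz] -> 16 lines: wudo etu goxci ydlj hfnn yicz vytul hybbv zgy fmcdt lhd cdtdf hlgh lcrd gyyo psfw
Hunk 2: at line 9 remove [lhd] add [vws,odhbw,ool] -> 18 lines: wudo etu goxci ydlj hfnn yicz vytul hybbv zgy fmcdt vws odhbw ool cdtdf hlgh lcrd gyyo psfw
Hunk 3: at line 8 remove [zgy] add [arvp] -> 18 lines: wudo etu goxci ydlj hfnn yicz vytul hybbv arvp fmcdt vws odhbw ool cdtdf hlgh lcrd gyyo psfw
Hunk 4: at line 8 remove [fmcdt,vws,odhbw] add [kie,wde] -> 17 lines: wudo etu goxci ydlj hfnn yicz vytul hybbv arvp kie wde ool cdtdf hlgh lcrd gyyo psfw
Final line count: 17

Answer: 17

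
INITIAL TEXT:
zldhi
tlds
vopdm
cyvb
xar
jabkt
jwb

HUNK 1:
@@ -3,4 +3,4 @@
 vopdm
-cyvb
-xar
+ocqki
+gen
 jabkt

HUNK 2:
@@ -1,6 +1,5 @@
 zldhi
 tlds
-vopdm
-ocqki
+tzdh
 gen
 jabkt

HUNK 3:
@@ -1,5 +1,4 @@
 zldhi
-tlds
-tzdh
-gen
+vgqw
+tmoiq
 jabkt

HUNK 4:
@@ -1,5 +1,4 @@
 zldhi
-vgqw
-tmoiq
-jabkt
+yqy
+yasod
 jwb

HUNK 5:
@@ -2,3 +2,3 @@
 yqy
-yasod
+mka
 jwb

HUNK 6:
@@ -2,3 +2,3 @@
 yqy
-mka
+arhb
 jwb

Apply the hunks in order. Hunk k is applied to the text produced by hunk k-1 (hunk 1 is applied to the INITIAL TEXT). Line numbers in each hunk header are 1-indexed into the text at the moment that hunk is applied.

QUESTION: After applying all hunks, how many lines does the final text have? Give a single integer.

Hunk 1: at line 3 remove [cyvb,xar] add [ocqki,gen] -> 7 lines: zldhi tlds vopdm ocqki gen jabkt jwb
Hunk 2: at line 1 remove [vopdm,ocqki] add [tzdh] -> 6 lines: zldhi tlds tzdh gen jabkt jwb
Hunk 3: at line 1 remove [tlds,tzdh,gen] add [vgqw,tmoiq] -> 5 lines: zldhi vgqw tmoiq jabkt jwb
Hunk 4: at line 1 remove [vgqw,tmoiq,jabkt] add [yqy,yasod] -> 4 lines: zldhi yqy yasod jwb
Hunk 5: at line 2 remove [yasod] add [mka] -> 4 lines: zldhi yqy mka jwb
Hunk 6: at line 2 remove [mka] add [arhb] -> 4 lines: zldhi yqy arhb jwb
Final line count: 4

Answer: 4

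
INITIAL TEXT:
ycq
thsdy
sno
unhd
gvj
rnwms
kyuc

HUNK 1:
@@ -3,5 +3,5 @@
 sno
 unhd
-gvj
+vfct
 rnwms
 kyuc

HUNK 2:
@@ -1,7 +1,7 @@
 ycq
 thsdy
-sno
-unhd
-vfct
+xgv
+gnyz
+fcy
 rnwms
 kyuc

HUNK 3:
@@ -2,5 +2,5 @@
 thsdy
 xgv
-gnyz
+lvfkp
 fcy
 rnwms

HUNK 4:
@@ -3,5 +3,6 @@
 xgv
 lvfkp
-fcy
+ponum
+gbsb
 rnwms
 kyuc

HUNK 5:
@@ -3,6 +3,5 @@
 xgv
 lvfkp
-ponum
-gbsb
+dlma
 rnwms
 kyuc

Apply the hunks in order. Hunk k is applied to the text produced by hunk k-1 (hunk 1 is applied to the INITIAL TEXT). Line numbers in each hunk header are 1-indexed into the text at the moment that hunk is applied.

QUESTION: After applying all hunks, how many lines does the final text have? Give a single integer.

Answer: 7

Derivation:
Hunk 1: at line 3 remove [gvj] add [vfct] -> 7 lines: ycq thsdy sno unhd vfct rnwms kyuc
Hunk 2: at line 1 remove [sno,unhd,vfct] add [xgv,gnyz,fcy] -> 7 lines: ycq thsdy xgv gnyz fcy rnwms kyuc
Hunk 3: at line 2 remove [gnyz] add [lvfkp] -> 7 lines: ycq thsdy xgv lvfkp fcy rnwms kyuc
Hunk 4: at line 3 remove [fcy] add [ponum,gbsb] -> 8 lines: ycq thsdy xgv lvfkp ponum gbsb rnwms kyuc
Hunk 5: at line 3 remove [ponum,gbsb] add [dlma] -> 7 lines: ycq thsdy xgv lvfkp dlma rnwms kyuc
Final line count: 7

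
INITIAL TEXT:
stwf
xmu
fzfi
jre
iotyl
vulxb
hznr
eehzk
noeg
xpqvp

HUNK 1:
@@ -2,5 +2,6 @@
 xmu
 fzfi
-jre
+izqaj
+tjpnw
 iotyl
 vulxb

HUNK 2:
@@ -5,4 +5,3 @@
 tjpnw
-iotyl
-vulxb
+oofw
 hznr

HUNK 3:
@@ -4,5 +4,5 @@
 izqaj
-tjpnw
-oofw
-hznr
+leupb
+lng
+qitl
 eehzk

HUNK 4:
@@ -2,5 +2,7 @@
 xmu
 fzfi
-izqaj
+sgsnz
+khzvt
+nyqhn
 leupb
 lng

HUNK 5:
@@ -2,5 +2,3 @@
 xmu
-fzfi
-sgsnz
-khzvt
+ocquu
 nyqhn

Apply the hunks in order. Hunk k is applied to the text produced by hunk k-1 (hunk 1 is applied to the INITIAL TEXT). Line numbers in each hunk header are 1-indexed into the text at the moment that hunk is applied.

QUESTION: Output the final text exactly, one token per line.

Hunk 1: at line 2 remove [jre] add [izqaj,tjpnw] -> 11 lines: stwf xmu fzfi izqaj tjpnw iotyl vulxb hznr eehzk noeg xpqvp
Hunk 2: at line 5 remove [iotyl,vulxb] add [oofw] -> 10 lines: stwf xmu fzfi izqaj tjpnw oofw hznr eehzk noeg xpqvp
Hunk 3: at line 4 remove [tjpnw,oofw,hznr] add [leupb,lng,qitl] -> 10 lines: stwf xmu fzfi izqaj leupb lng qitl eehzk noeg xpqvp
Hunk 4: at line 2 remove [izqaj] add [sgsnz,khzvt,nyqhn] -> 12 lines: stwf xmu fzfi sgsnz khzvt nyqhn leupb lng qitl eehzk noeg xpqvp
Hunk 5: at line 2 remove [fzfi,sgsnz,khzvt] add [ocquu] -> 10 lines: stwf xmu ocquu nyqhn leupb lng qitl eehzk noeg xpqvp

Answer: stwf
xmu
ocquu
nyqhn
leupb
lng
qitl
eehzk
noeg
xpqvp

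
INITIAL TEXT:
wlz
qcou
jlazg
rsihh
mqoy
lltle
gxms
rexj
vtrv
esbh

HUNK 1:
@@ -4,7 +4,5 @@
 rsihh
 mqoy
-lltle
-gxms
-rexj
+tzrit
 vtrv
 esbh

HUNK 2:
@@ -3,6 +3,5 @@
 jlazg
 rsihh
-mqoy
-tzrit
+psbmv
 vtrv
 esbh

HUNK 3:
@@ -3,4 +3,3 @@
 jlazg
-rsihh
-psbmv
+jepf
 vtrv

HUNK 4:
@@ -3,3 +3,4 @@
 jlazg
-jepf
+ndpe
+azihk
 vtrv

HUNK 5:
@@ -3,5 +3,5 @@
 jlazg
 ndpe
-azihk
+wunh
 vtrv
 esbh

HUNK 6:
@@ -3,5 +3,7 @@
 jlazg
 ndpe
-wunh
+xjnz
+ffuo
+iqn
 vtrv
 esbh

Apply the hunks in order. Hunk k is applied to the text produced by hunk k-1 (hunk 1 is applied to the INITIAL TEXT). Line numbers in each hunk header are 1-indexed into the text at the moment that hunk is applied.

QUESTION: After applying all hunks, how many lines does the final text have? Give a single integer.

Answer: 9

Derivation:
Hunk 1: at line 4 remove [lltle,gxms,rexj] add [tzrit] -> 8 lines: wlz qcou jlazg rsihh mqoy tzrit vtrv esbh
Hunk 2: at line 3 remove [mqoy,tzrit] add [psbmv] -> 7 lines: wlz qcou jlazg rsihh psbmv vtrv esbh
Hunk 3: at line 3 remove [rsihh,psbmv] add [jepf] -> 6 lines: wlz qcou jlazg jepf vtrv esbh
Hunk 4: at line 3 remove [jepf] add [ndpe,azihk] -> 7 lines: wlz qcou jlazg ndpe azihk vtrv esbh
Hunk 5: at line 3 remove [azihk] add [wunh] -> 7 lines: wlz qcou jlazg ndpe wunh vtrv esbh
Hunk 6: at line 3 remove [wunh] add [xjnz,ffuo,iqn] -> 9 lines: wlz qcou jlazg ndpe xjnz ffuo iqn vtrv esbh
Final line count: 9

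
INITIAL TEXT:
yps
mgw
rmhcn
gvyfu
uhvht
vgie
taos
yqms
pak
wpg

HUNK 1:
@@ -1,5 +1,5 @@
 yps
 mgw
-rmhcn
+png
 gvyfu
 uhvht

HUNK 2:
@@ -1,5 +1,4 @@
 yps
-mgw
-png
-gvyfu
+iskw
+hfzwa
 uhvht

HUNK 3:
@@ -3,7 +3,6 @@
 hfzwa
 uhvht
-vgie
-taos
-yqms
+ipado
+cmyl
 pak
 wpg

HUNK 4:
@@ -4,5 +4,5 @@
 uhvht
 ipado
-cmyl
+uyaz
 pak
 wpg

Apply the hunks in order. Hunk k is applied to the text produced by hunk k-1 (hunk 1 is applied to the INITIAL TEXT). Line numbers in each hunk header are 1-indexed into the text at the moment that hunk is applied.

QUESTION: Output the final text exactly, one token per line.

Hunk 1: at line 1 remove [rmhcn] add [png] -> 10 lines: yps mgw png gvyfu uhvht vgie taos yqms pak wpg
Hunk 2: at line 1 remove [mgw,png,gvyfu] add [iskw,hfzwa] -> 9 lines: yps iskw hfzwa uhvht vgie taos yqms pak wpg
Hunk 3: at line 3 remove [vgie,taos,yqms] add [ipado,cmyl] -> 8 lines: yps iskw hfzwa uhvht ipado cmyl pak wpg
Hunk 4: at line 4 remove [cmyl] add [uyaz] -> 8 lines: yps iskw hfzwa uhvht ipado uyaz pak wpg

Answer: yps
iskw
hfzwa
uhvht
ipado
uyaz
pak
wpg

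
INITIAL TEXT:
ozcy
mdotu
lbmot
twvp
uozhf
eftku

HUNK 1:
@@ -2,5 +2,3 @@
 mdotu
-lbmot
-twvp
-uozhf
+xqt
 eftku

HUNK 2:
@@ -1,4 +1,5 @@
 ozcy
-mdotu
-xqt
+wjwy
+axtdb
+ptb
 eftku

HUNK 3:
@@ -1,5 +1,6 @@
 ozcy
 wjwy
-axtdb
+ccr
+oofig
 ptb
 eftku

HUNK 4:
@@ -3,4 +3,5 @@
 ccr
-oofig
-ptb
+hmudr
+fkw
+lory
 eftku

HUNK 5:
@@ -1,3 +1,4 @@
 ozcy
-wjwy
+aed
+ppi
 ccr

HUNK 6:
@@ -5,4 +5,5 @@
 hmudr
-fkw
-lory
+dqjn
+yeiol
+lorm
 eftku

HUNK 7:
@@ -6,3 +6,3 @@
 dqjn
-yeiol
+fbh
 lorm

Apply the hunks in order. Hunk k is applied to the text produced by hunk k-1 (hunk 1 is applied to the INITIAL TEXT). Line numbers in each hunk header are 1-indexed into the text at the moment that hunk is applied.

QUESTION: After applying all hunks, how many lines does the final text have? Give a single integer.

Hunk 1: at line 2 remove [lbmot,twvp,uozhf] add [xqt] -> 4 lines: ozcy mdotu xqt eftku
Hunk 2: at line 1 remove [mdotu,xqt] add [wjwy,axtdb,ptb] -> 5 lines: ozcy wjwy axtdb ptb eftku
Hunk 3: at line 1 remove [axtdb] add [ccr,oofig] -> 6 lines: ozcy wjwy ccr oofig ptb eftku
Hunk 4: at line 3 remove [oofig,ptb] add [hmudr,fkw,lory] -> 7 lines: ozcy wjwy ccr hmudr fkw lory eftku
Hunk 5: at line 1 remove [wjwy] add [aed,ppi] -> 8 lines: ozcy aed ppi ccr hmudr fkw lory eftku
Hunk 6: at line 5 remove [fkw,lory] add [dqjn,yeiol,lorm] -> 9 lines: ozcy aed ppi ccr hmudr dqjn yeiol lorm eftku
Hunk 7: at line 6 remove [yeiol] add [fbh] -> 9 lines: ozcy aed ppi ccr hmudr dqjn fbh lorm eftku
Final line count: 9

Answer: 9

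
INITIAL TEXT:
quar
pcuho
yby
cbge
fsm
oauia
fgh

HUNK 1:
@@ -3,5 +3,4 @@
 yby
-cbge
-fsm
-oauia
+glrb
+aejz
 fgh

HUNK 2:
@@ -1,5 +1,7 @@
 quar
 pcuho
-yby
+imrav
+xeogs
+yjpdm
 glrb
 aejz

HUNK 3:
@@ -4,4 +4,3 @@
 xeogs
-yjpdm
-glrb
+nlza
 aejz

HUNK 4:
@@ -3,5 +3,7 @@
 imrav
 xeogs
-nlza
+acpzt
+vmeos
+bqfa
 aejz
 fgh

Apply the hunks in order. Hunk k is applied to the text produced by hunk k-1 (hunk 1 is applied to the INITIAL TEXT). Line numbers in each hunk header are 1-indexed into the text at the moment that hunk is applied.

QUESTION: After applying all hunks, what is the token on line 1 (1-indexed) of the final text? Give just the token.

Hunk 1: at line 3 remove [cbge,fsm,oauia] add [glrb,aejz] -> 6 lines: quar pcuho yby glrb aejz fgh
Hunk 2: at line 1 remove [yby] add [imrav,xeogs,yjpdm] -> 8 lines: quar pcuho imrav xeogs yjpdm glrb aejz fgh
Hunk 3: at line 4 remove [yjpdm,glrb] add [nlza] -> 7 lines: quar pcuho imrav xeogs nlza aejz fgh
Hunk 4: at line 3 remove [nlza] add [acpzt,vmeos,bqfa] -> 9 lines: quar pcuho imrav xeogs acpzt vmeos bqfa aejz fgh
Final line 1: quar

Answer: quar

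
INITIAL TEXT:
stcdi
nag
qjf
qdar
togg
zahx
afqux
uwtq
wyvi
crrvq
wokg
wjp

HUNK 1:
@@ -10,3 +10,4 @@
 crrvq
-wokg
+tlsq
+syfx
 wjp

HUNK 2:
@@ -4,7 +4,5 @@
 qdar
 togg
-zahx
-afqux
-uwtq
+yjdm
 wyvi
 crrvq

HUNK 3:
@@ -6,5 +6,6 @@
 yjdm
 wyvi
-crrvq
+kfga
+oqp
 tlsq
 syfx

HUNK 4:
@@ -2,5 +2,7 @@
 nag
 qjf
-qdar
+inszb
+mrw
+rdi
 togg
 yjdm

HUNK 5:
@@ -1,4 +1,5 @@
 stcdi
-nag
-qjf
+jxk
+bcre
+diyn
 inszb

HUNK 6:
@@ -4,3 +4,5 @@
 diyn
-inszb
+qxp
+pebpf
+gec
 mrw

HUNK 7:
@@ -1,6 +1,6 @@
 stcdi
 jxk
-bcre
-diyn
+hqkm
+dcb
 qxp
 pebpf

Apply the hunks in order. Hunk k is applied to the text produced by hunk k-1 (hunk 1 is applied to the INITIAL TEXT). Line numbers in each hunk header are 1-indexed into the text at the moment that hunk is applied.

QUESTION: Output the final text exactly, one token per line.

Answer: stcdi
jxk
hqkm
dcb
qxp
pebpf
gec
mrw
rdi
togg
yjdm
wyvi
kfga
oqp
tlsq
syfx
wjp

Derivation:
Hunk 1: at line 10 remove [wokg] add [tlsq,syfx] -> 13 lines: stcdi nag qjf qdar togg zahx afqux uwtq wyvi crrvq tlsq syfx wjp
Hunk 2: at line 4 remove [zahx,afqux,uwtq] add [yjdm] -> 11 lines: stcdi nag qjf qdar togg yjdm wyvi crrvq tlsq syfx wjp
Hunk 3: at line 6 remove [crrvq] add [kfga,oqp] -> 12 lines: stcdi nag qjf qdar togg yjdm wyvi kfga oqp tlsq syfx wjp
Hunk 4: at line 2 remove [qdar] add [inszb,mrw,rdi] -> 14 lines: stcdi nag qjf inszb mrw rdi togg yjdm wyvi kfga oqp tlsq syfx wjp
Hunk 5: at line 1 remove [nag,qjf] add [jxk,bcre,diyn] -> 15 lines: stcdi jxk bcre diyn inszb mrw rdi togg yjdm wyvi kfga oqp tlsq syfx wjp
Hunk 6: at line 4 remove [inszb] add [qxp,pebpf,gec] -> 17 lines: stcdi jxk bcre diyn qxp pebpf gec mrw rdi togg yjdm wyvi kfga oqp tlsq syfx wjp
Hunk 7: at line 1 remove [bcre,diyn] add [hqkm,dcb] -> 17 lines: stcdi jxk hqkm dcb qxp pebpf gec mrw rdi togg yjdm wyvi kfga oqp tlsq syfx wjp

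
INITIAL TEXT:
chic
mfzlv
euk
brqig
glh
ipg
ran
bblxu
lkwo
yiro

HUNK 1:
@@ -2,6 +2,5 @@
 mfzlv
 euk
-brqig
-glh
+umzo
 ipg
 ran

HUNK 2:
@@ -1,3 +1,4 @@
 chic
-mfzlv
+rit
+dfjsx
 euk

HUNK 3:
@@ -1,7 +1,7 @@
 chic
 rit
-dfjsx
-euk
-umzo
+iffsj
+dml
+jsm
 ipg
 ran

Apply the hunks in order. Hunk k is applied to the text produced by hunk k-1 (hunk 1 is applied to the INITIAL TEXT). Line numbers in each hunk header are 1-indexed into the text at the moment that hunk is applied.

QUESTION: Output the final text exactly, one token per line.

Answer: chic
rit
iffsj
dml
jsm
ipg
ran
bblxu
lkwo
yiro

Derivation:
Hunk 1: at line 2 remove [brqig,glh] add [umzo] -> 9 lines: chic mfzlv euk umzo ipg ran bblxu lkwo yiro
Hunk 2: at line 1 remove [mfzlv] add [rit,dfjsx] -> 10 lines: chic rit dfjsx euk umzo ipg ran bblxu lkwo yiro
Hunk 3: at line 1 remove [dfjsx,euk,umzo] add [iffsj,dml,jsm] -> 10 lines: chic rit iffsj dml jsm ipg ran bblxu lkwo yiro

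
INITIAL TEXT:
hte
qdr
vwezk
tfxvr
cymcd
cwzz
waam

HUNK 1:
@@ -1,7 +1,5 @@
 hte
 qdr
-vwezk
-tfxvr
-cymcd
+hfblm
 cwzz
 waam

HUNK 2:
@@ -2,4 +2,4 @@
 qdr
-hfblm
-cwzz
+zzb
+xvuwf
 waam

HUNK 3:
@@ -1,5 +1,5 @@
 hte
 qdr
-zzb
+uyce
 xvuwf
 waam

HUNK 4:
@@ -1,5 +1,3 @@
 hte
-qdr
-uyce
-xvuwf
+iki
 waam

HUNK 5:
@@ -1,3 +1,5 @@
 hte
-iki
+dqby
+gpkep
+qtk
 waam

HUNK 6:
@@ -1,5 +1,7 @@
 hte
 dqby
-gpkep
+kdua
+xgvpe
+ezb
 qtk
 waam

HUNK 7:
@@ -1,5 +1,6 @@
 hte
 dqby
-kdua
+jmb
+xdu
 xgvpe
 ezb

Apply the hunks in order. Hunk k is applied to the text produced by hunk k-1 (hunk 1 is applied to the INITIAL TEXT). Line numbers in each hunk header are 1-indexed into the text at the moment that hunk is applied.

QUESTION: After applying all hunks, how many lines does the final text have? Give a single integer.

Hunk 1: at line 1 remove [vwezk,tfxvr,cymcd] add [hfblm] -> 5 lines: hte qdr hfblm cwzz waam
Hunk 2: at line 2 remove [hfblm,cwzz] add [zzb,xvuwf] -> 5 lines: hte qdr zzb xvuwf waam
Hunk 3: at line 1 remove [zzb] add [uyce] -> 5 lines: hte qdr uyce xvuwf waam
Hunk 4: at line 1 remove [qdr,uyce,xvuwf] add [iki] -> 3 lines: hte iki waam
Hunk 5: at line 1 remove [iki] add [dqby,gpkep,qtk] -> 5 lines: hte dqby gpkep qtk waam
Hunk 6: at line 1 remove [gpkep] add [kdua,xgvpe,ezb] -> 7 lines: hte dqby kdua xgvpe ezb qtk waam
Hunk 7: at line 1 remove [kdua] add [jmb,xdu] -> 8 lines: hte dqby jmb xdu xgvpe ezb qtk waam
Final line count: 8

Answer: 8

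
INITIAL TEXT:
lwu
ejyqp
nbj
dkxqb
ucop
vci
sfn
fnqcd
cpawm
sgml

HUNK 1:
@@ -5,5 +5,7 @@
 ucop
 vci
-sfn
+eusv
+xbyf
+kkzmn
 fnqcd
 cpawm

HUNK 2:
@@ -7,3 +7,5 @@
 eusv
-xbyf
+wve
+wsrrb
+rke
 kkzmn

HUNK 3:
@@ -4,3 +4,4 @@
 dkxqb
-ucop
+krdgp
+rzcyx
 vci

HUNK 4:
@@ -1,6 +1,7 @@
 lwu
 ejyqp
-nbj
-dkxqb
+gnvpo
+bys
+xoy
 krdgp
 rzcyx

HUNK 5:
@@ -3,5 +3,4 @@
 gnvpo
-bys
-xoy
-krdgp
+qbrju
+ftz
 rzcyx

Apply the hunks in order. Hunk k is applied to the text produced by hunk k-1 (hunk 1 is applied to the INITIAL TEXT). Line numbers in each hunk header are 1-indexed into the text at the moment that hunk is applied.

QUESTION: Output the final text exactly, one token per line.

Answer: lwu
ejyqp
gnvpo
qbrju
ftz
rzcyx
vci
eusv
wve
wsrrb
rke
kkzmn
fnqcd
cpawm
sgml

Derivation:
Hunk 1: at line 5 remove [sfn] add [eusv,xbyf,kkzmn] -> 12 lines: lwu ejyqp nbj dkxqb ucop vci eusv xbyf kkzmn fnqcd cpawm sgml
Hunk 2: at line 7 remove [xbyf] add [wve,wsrrb,rke] -> 14 lines: lwu ejyqp nbj dkxqb ucop vci eusv wve wsrrb rke kkzmn fnqcd cpawm sgml
Hunk 3: at line 4 remove [ucop] add [krdgp,rzcyx] -> 15 lines: lwu ejyqp nbj dkxqb krdgp rzcyx vci eusv wve wsrrb rke kkzmn fnqcd cpawm sgml
Hunk 4: at line 1 remove [nbj,dkxqb] add [gnvpo,bys,xoy] -> 16 lines: lwu ejyqp gnvpo bys xoy krdgp rzcyx vci eusv wve wsrrb rke kkzmn fnqcd cpawm sgml
Hunk 5: at line 3 remove [bys,xoy,krdgp] add [qbrju,ftz] -> 15 lines: lwu ejyqp gnvpo qbrju ftz rzcyx vci eusv wve wsrrb rke kkzmn fnqcd cpawm sgml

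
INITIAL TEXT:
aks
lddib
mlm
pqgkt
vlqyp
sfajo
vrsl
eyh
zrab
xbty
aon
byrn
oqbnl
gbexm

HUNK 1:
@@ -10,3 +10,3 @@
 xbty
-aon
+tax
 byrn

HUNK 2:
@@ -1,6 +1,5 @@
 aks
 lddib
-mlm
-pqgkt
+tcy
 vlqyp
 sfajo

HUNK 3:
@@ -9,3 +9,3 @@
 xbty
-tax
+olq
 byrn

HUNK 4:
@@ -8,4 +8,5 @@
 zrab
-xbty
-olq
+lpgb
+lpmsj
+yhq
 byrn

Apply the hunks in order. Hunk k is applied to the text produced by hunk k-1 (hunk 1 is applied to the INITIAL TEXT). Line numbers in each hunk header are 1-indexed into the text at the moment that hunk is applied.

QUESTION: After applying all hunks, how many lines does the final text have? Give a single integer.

Answer: 14

Derivation:
Hunk 1: at line 10 remove [aon] add [tax] -> 14 lines: aks lddib mlm pqgkt vlqyp sfajo vrsl eyh zrab xbty tax byrn oqbnl gbexm
Hunk 2: at line 1 remove [mlm,pqgkt] add [tcy] -> 13 lines: aks lddib tcy vlqyp sfajo vrsl eyh zrab xbty tax byrn oqbnl gbexm
Hunk 3: at line 9 remove [tax] add [olq] -> 13 lines: aks lddib tcy vlqyp sfajo vrsl eyh zrab xbty olq byrn oqbnl gbexm
Hunk 4: at line 8 remove [xbty,olq] add [lpgb,lpmsj,yhq] -> 14 lines: aks lddib tcy vlqyp sfajo vrsl eyh zrab lpgb lpmsj yhq byrn oqbnl gbexm
Final line count: 14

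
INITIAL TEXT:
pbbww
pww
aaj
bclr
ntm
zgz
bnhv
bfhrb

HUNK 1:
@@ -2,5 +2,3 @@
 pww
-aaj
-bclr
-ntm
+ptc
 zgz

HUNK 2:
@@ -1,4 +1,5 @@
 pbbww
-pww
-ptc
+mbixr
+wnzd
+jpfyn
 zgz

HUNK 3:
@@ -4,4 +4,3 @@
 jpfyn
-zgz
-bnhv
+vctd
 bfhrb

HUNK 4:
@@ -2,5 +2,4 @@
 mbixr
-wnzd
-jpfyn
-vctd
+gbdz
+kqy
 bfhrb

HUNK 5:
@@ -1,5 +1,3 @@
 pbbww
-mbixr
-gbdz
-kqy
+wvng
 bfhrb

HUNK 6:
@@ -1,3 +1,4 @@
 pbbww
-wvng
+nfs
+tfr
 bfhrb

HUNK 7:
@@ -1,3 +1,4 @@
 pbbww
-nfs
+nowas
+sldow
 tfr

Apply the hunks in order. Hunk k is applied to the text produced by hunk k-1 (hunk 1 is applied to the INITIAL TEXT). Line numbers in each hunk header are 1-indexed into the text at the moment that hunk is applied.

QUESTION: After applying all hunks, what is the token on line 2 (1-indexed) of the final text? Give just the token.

Answer: nowas

Derivation:
Hunk 1: at line 2 remove [aaj,bclr,ntm] add [ptc] -> 6 lines: pbbww pww ptc zgz bnhv bfhrb
Hunk 2: at line 1 remove [pww,ptc] add [mbixr,wnzd,jpfyn] -> 7 lines: pbbww mbixr wnzd jpfyn zgz bnhv bfhrb
Hunk 3: at line 4 remove [zgz,bnhv] add [vctd] -> 6 lines: pbbww mbixr wnzd jpfyn vctd bfhrb
Hunk 4: at line 2 remove [wnzd,jpfyn,vctd] add [gbdz,kqy] -> 5 lines: pbbww mbixr gbdz kqy bfhrb
Hunk 5: at line 1 remove [mbixr,gbdz,kqy] add [wvng] -> 3 lines: pbbww wvng bfhrb
Hunk 6: at line 1 remove [wvng] add [nfs,tfr] -> 4 lines: pbbww nfs tfr bfhrb
Hunk 7: at line 1 remove [nfs] add [nowas,sldow] -> 5 lines: pbbww nowas sldow tfr bfhrb
Final line 2: nowas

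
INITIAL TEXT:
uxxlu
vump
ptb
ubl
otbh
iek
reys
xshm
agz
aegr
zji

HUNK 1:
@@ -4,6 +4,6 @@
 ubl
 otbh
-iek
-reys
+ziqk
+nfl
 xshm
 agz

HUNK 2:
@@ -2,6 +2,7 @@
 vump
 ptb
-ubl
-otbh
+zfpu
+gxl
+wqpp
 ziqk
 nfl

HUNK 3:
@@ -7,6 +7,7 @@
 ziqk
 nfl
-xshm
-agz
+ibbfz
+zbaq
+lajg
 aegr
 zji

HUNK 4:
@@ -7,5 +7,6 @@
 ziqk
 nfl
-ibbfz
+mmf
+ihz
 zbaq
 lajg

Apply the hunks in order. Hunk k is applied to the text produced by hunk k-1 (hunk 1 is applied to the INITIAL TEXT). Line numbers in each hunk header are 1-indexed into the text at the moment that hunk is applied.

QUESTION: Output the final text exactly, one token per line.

Hunk 1: at line 4 remove [iek,reys] add [ziqk,nfl] -> 11 lines: uxxlu vump ptb ubl otbh ziqk nfl xshm agz aegr zji
Hunk 2: at line 2 remove [ubl,otbh] add [zfpu,gxl,wqpp] -> 12 lines: uxxlu vump ptb zfpu gxl wqpp ziqk nfl xshm agz aegr zji
Hunk 3: at line 7 remove [xshm,agz] add [ibbfz,zbaq,lajg] -> 13 lines: uxxlu vump ptb zfpu gxl wqpp ziqk nfl ibbfz zbaq lajg aegr zji
Hunk 4: at line 7 remove [ibbfz] add [mmf,ihz] -> 14 lines: uxxlu vump ptb zfpu gxl wqpp ziqk nfl mmf ihz zbaq lajg aegr zji

Answer: uxxlu
vump
ptb
zfpu
gxl
wqpp
ziqk
nfl
mmf
ihz
zbaq
lajg
aegr
zji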